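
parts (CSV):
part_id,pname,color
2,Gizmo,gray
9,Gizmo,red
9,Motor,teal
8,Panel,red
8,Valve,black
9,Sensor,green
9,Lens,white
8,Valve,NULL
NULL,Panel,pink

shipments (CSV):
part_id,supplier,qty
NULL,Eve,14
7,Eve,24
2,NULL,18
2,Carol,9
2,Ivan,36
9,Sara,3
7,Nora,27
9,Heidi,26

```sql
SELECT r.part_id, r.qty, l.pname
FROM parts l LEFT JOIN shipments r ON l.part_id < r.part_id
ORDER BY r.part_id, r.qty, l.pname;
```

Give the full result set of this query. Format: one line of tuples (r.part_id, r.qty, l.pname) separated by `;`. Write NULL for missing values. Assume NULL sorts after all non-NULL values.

(7, 24, Gizmo); (7, 27, Gizmo); (9, 3, Gizmo); (9, 3, Panel); (9, 3, Valve); (9, 3, Valve); (9, 26, Gizmo); (9, 26, Panel); (9, 26, Valve); (9, 26, Valve); (NULL, NULL, Gizmo); (NULL, NULL, Lens); (NULL, NULL, Motor); (NULL, NULL, Panel); (NULL, NULL, Sensor)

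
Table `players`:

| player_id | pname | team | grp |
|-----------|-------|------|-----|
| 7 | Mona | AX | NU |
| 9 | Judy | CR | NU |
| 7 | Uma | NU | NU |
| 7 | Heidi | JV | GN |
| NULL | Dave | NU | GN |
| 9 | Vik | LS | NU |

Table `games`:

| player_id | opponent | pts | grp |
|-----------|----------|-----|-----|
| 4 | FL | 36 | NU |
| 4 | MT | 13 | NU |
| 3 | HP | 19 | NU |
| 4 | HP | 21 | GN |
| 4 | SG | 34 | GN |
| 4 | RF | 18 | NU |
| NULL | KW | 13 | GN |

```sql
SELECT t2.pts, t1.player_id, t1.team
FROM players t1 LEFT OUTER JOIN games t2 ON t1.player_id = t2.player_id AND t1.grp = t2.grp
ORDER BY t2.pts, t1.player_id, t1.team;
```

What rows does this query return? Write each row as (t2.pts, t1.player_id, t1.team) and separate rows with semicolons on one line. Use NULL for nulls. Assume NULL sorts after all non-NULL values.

(NULL, 7, AX); (NULL, 7, JV); (NULL, 7, NU); (NULL, 9, CR); (NULL, 9, LS); (NULL, NULL, NU)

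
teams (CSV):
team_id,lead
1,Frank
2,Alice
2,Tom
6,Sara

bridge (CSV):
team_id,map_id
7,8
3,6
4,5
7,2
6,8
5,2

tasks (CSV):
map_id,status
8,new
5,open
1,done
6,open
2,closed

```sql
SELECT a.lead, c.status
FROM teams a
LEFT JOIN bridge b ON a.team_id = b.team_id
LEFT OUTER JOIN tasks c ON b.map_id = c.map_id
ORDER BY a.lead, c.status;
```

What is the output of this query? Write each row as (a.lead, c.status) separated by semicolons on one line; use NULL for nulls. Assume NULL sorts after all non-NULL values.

Evaluate left to right. First `teams a LEFT JOIN bridge b` on team_id: 4 row(s).
Then LEFT JOIN `tasks c` on map_id: each of those 4 rows is kept; rows whose b.map_id has no match in c get NULL for c's columns.

(Alice, NULL); (Frank, NULL); (Sara, new); (Tom, NULL)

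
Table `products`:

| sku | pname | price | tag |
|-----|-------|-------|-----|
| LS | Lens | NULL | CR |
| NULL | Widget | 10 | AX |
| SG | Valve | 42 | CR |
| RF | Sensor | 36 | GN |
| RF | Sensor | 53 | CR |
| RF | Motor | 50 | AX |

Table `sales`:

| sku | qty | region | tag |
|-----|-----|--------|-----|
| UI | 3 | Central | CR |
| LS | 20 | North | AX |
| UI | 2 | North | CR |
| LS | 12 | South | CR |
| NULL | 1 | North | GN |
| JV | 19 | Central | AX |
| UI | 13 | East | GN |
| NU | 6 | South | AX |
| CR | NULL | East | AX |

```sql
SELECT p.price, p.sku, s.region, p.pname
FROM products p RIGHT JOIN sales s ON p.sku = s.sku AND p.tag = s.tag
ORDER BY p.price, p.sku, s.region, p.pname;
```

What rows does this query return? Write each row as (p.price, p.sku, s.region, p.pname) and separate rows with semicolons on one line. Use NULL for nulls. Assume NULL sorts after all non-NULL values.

RIGHT JOIN keeps every row from `sales`; unmatched rows get NULL for `products`'s columns.
Matching on p.sku = s.sku AND p.tag = s.tag. A NULL in a compared column never satisfies the condition.
Matched pairs: 1; unmatched s rows kept: 8.

(NULL, LS, South, Lens); (NULL, NULL, Central, NULL); (NULL, NULL, Central, NULL); (NULL, NULL, East, NULL); (NULL, NULL, East, NULL); (NULL, NULL, North, NULL); (NULL, NULL, North, NULL); (NULL, NULL, North, NULL); (NULL, NULL, South, NULL)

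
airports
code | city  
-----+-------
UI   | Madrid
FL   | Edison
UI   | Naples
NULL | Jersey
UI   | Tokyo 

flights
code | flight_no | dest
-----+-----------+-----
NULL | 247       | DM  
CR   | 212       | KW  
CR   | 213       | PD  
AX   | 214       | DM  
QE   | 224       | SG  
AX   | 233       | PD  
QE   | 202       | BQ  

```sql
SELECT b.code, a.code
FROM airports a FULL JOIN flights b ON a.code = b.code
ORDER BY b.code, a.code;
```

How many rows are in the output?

FULL OUTER JOIN keeps every row from both sides; unmatched rows get NULL for the other side's columns.
Matching on a.code = b.code. A NULL in a compared column never satisfies the condition.
- a[0] code=UI → no match; kept with NULLs on the b side.
- a[1] code=FL → no match; kept with NULLs on the b side.
- a[2] code=UI → no match; kept with NULLs on the b side.
- a[3] code=NULL → no match; kept with NULLs on the b side.
- a[4] code=UI → no match; kept with NULLs on the b side.
- 7 row(s) from b found no a partner → padded with NULL.
Total: 0 matched + 12 padded = 12 rows.

12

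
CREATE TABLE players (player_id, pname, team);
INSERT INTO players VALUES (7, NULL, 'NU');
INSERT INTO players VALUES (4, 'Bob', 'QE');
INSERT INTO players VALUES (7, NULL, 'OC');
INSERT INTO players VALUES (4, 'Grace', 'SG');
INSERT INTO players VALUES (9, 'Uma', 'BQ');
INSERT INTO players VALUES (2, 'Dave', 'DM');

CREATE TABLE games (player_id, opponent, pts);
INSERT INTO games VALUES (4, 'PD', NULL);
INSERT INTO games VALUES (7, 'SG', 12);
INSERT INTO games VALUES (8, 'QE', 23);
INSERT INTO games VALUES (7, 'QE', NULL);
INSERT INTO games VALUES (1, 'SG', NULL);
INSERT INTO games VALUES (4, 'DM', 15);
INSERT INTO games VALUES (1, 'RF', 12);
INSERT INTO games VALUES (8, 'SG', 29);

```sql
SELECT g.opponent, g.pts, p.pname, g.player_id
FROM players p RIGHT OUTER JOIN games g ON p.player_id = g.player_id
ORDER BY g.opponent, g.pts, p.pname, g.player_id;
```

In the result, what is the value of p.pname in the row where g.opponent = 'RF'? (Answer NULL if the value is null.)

NULL

RIGHT JOIN keeps every row from `games`; unmatched rows get NULL for `players`'s columns.
Matching on p.player_id = g.player_id.
- p (player_id=7) pairs with 2 row(s) of g.
- p (player_id=4) pairs with 2 row(s) of g.
- p (player_id=7) pairs with 2 row(s) of g.
- p (player_id=4) pairs with 2 row(s) of g.
- p (player_id=9) has no partner in g.
- p (player_id=2) has no partner in g.
- plus 4 unmatched g row(s), each kept with NULL p columns.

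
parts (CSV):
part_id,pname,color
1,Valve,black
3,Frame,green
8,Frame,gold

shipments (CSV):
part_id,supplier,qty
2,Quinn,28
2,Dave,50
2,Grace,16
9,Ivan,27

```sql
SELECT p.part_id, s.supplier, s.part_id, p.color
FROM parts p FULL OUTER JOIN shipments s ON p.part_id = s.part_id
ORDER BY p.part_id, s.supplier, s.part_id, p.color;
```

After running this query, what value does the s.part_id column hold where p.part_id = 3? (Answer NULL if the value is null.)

NULL

FULL OUTER JOIN keeps every row from both sides; unmatched rows get NULL for the other side's columns.
Matching on p.part_id = s.part_id.
Matched pairs: 0; unmatched p rows kept: 3; unmatched s rows kept: 4.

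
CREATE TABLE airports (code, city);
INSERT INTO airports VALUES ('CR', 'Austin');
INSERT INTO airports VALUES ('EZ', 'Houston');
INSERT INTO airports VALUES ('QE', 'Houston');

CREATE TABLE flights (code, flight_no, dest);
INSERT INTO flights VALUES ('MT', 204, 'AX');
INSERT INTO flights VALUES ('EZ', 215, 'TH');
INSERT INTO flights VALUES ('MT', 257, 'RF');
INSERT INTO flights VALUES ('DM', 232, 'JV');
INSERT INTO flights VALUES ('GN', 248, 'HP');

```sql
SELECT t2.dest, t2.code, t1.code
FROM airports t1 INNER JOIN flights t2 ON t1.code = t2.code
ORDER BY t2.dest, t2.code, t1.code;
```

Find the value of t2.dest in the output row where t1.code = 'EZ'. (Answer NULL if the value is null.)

INNER JOIN keeps only pairs where the ON condition holds.
Matching on t1.code = t2.code.
Matched pairs: 1.

TH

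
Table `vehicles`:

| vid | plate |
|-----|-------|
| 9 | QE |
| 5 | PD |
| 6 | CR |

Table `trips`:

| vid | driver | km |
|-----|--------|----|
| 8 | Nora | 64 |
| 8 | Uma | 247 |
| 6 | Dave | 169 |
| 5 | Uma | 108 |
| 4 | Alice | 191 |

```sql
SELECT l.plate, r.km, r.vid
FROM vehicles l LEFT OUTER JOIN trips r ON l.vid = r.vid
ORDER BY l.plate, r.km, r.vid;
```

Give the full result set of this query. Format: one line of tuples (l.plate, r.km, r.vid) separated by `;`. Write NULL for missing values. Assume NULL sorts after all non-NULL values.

(CR, 169, 6); (PD, 108, 5); (QE, NULL, NULL)

LEFT JOIN keeps every row from `vehicles`; unmatched rows get NULL for `trips`'s columns.
Matching on l.vid = r.vid.
Matched pairs: 2; unmatched l rows kept: 1.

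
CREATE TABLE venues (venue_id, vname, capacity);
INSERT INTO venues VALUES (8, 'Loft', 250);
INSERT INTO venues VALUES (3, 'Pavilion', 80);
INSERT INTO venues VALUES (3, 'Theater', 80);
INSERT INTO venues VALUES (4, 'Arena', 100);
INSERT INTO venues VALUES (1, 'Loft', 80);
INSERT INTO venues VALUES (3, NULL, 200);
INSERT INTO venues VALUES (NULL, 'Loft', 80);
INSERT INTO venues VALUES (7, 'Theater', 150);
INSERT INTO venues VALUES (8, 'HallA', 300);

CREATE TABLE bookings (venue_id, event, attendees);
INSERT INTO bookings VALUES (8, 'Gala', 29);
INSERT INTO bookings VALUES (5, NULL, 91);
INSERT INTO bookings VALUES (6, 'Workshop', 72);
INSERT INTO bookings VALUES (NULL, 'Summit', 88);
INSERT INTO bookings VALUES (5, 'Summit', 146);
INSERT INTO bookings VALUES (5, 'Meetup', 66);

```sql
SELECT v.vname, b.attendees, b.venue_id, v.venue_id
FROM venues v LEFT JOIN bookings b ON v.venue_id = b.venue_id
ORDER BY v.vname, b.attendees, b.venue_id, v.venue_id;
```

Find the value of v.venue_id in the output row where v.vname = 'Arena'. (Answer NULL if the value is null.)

4

LEFT JOIN keeps every row from `venues`; unmatched rows get NULL for `bookings`'s columns.
Matching on v.venue_id = b.venue_id. A NULL in a compared column never satisfies the condition.
Matched pairs: 2; unmatched v rows kept: 7.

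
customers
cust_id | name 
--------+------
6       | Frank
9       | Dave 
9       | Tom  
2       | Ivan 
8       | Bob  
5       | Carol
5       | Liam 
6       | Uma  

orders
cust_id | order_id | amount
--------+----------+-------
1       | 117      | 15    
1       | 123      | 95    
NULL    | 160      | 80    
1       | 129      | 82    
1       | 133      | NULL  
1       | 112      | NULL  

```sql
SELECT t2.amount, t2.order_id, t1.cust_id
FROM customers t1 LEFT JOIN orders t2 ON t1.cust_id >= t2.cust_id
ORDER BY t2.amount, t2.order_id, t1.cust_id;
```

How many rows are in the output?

LEFT JOIN keeps every row from `customers`; unmatched rows get NULL for `orders`'s columns.
Matching on t1.cust_id >= t2.cust_id. A NULL in a compared column never satisfies the condition.
- cust_id=6: 5 matching t2 row(s), so 5 row(s) emitted.
- cust_id=9: 5 matching t2 row(s), so 5 row(s) emitted.
- cust_id=9: 5 matching t2 row(s), so 5 row(s) emitted.
- cust_id=2: 5 matching t2 row(s), so 5 row(s) emitted.
- cust_id=8: 5 matching t2 row(s), so 5 row(s) emitted.
- cust_id=5: 5 matching t2 row(s), so 5 row(s) emitted.
- cust_id=5: 5 matching t2 row(s), so 5 row(s) emitted.
- cust_id=6: 5 matching t2 row(s), so 5 row(s) emitted.
Total: 40 rows.

40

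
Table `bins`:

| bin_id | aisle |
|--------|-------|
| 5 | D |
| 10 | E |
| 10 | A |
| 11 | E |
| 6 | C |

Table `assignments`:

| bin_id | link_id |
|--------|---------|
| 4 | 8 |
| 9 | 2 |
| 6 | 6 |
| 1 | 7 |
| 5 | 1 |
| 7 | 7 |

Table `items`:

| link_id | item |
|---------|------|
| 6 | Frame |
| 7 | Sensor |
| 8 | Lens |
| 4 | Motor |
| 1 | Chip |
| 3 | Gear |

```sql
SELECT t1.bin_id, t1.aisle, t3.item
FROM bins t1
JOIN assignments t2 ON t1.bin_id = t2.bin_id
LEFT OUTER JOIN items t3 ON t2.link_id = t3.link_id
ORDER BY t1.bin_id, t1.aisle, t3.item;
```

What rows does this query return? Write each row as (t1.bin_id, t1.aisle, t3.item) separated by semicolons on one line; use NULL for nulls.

(5, D, Chip); (6, C, Frame)

Evaluate left to right. First `bins t1 INNER JOIN assignments t2` on bin_id: 2 row(s).
Then LEFT JOIN `items t3` on link_id: each of those 2 rows is kept; rows whose t2.link_id has no match in t3 get NULL for t3's columns.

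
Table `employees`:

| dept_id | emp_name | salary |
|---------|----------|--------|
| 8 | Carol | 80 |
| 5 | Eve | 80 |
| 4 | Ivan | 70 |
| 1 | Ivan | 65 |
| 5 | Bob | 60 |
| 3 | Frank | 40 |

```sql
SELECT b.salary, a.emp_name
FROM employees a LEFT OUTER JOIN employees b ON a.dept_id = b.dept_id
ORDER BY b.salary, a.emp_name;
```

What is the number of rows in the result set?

LEFT JOIN keeps every row from `employees a`; unmatched rows get NULL for `employees b`'s columns.
Matching on a.dept_id = b.dept_id.
- a row (dept_id=8): matches 1 b row(s) → 1 output row(s).
- a row (dept_id=5): matches 2 b row(s) → 2 output row(s).
- a row (dept_id=4): matches 1 b row(s) → 1 output row(s).
- a row (dept_id=1): matches 1 b row(s) → 1 output row(s).
- a row (dept_id=5): matches 2 b row(s) → 2 output row(s).
- a row (dept_id=3): matches 1 b row(s) → 1 output row(s).
Total: 8 rows.

8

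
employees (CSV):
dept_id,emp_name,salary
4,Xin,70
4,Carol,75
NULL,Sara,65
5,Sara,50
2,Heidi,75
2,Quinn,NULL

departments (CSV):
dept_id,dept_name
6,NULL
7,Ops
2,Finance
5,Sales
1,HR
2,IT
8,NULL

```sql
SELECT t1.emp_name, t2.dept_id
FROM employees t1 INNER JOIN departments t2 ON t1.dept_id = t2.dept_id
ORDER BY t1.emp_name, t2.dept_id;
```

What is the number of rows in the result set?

INNER JOIN keeps only pairs where the ON condition holds.
Matching on t1.dept_id = t2.dept_id. A NULL in a compared column never satisfies the condition.
- t1 (dept_id=4) has no partner → excluded.
- t1 (dept_id=4) has no partner → excluded.
- t1 (dept_id=NULL) has no partner → excluded.
- t1 (dept_id=5) pairs with 1 row(s) of t2.
- t1 (dept_id=2) pairs with 2 row(s) of t2.
- t1 (dept_id=2) pairs with 2 row(s) of t2.
Total: 5 rows.

5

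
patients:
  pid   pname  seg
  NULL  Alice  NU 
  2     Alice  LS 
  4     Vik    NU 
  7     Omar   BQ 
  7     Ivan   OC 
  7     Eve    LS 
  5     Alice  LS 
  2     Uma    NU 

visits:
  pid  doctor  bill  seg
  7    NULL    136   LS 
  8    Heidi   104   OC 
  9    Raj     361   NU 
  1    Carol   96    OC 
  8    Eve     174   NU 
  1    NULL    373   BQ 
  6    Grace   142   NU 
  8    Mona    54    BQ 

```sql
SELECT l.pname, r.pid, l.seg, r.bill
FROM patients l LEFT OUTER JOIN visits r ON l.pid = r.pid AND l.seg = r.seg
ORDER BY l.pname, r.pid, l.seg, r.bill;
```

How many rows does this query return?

8

LEFT JOIN keeps every row from `patients`; unmatched rows get NULL for `visits`'s columns.
Matching on l.pid = r.pid AND l.seg = r.seg. A NULL in a compared column never satisfies the condition.
- pid=NULL, seg=NU: no r row matches, row kept with r columns NULL.
- pid=2, seg=LS: no r row matches, row kept with r columns NULL.
- pid=4, seg=NU: no r row matches, row kept with r columns NULL.
- pid=7, seg=BQ: no r row matches, row kept with r columns NULL.
- pid=7, seg=OC: no r row matches, row kept with r columns NULL.
- pid=7, seg=LS: 1 matching r row(s), so 1 row(s) emitted.
- pid=5, seg=LS: no r row matches, row kept with r columns NULL.
- pid=2, seg=NU: no r row matches, row kept with r columns NULL.
Total: 1 matched + 7 padded = 8 rows.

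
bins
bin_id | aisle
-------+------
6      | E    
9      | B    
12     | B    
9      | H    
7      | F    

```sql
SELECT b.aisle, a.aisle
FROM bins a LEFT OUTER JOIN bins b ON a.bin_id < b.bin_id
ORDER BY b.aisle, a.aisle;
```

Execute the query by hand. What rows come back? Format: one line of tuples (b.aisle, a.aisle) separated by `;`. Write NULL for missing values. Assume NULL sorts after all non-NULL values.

LEFT JOIN keeps every row from `bins a`; unmatched rows get NULL for `bins b`'s columns.
Matching on a.bin_id < b.bin_id.
- bin_id=6: 4 matching b row(s), so 4 row(s) emitted.
- bin_id=9: 1 matching b row(s), so 1 row(s) emitted.
- bin_id=12: no b row matches, row kept with b columns NULL.
- bin_id=9: 1 matching b row(s), so 1 row(s) emitted.
- bin_id=7: 3 matching b row(s), so 3 row(s) emitted.
After projecting and ordering:
b.aisle | a.aisle
B | B
B | E
B | E
B | F
B | F
B | H
F | E
H | E
H | F
NULL | B

(B, B); (B, E); (B, E); (B, F); (B, F); (B, H); (F, E); (H, E); (H, F); (NULL, B)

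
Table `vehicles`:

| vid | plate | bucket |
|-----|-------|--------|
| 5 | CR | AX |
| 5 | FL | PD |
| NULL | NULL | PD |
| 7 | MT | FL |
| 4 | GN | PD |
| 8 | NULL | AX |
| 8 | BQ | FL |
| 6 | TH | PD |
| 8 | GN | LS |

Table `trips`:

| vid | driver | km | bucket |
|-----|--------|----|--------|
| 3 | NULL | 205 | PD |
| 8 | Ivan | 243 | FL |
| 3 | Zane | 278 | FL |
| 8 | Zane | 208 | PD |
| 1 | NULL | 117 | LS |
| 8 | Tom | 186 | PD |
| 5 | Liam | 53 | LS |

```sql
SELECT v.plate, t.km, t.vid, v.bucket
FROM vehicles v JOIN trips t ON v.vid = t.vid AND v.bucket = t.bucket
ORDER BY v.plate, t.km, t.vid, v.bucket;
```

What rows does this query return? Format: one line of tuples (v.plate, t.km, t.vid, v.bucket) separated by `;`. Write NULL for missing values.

(BQ, 243, 8, FL)

INNER JOIN keeps only pairs where the ON condition holds.
Matching on v.vid = t.vid AND v.bucket = t.bucket. A NULL in a compared column never satisfies the condition.
- vid=5, bucket=AX: no matching t row, dropped.
- vid=5, bucket=PD: no matching t row, dropped.
- vid=NULL, bucket=PD: no matching t row, dropped.
- vid=7, bucket=FL: no matching t row, dropped.
- vid=4, bucket=PD: no matching t row, dropped.
- vid=8, bucket=AX: no matching t row, dropped.
- vid=8, bucket=FL: 1 matching t row(s), so 1 row(s) emitted.
- vid=6, bucket=PD: no matching t row, dropped.
- vid=8, bucket=LS: no matching t row, dropped.
After projecting and ordering:
v.plate | t.km | t.vid | v.bucket
BQ | 243 | 8 | FL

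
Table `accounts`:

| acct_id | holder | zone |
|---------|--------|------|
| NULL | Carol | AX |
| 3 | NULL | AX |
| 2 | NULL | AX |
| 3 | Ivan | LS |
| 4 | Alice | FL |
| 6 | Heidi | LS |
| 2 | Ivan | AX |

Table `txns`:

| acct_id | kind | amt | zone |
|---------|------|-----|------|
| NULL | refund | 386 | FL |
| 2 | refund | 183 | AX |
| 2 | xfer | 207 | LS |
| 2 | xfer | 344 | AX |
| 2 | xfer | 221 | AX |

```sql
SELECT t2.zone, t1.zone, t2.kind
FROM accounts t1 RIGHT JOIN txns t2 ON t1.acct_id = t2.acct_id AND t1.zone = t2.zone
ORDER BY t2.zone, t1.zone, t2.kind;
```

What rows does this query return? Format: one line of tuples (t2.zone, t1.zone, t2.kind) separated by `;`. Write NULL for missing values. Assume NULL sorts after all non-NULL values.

RIGHT JOIN keeps every row from `txns`; unmatched rows get NULL for `accounts`'s columns.
Matching on t1.acct_id = t2.acct_id AND t1.zone = t2.zone. A NULL in a compared column never satisfies the condition.
- t1 (acct_id=NULL, zone=AX) has no partner in t2.
- t1 (acct_id=3, zone=AX) has no partner in t2.
- t1 (acct_id=2, zone=AX) pairs with 3 row(s) of t2.
- t1 (acct_id=3, zone=LS) has no partner in t2.
- t1 (acct_id=4, zone=FL) has no partner in t2.
- t1 (acct_id=6, zone=LS) has no partner in t2.
- t1 (acct_id=2, zone=AX) pairs with 3 row(s) of t2.
- 2 row(s) from t2 found no t1 partner → padded with NULL.
After projecting and ordering:
t2.zone | t1.zone | t2.kind
AX | AX | refund
AX | AX | refund
AX | AX | xfer
AX | AX | xfer
AX | AX | xfer
AX | AX | xfer
FL | NULL | refund
LS | NULL | xfer

(AX, AX, refund); (AX, AX, refund); (AX, AX, xfer); (AX, AX, xfer); (AX, AX, xfer); (AX, AX, xfer); (FL, NULL, refund); (LS, NULL, xfer)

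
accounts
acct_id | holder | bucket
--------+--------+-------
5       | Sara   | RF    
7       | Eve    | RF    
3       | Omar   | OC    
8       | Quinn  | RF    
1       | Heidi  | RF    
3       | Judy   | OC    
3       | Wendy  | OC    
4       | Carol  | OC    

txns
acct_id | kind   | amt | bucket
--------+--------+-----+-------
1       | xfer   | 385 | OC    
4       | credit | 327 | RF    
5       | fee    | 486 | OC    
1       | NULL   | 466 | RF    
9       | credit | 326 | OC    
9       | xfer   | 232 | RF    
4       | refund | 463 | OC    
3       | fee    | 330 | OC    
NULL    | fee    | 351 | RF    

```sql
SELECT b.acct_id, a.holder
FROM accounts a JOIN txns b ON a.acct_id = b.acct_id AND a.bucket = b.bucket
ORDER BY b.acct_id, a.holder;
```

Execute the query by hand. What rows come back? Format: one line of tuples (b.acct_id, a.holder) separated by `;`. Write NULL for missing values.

(1, Heidi); (3, Judy); (3, Omar); (3, Wendy); (4, Carol)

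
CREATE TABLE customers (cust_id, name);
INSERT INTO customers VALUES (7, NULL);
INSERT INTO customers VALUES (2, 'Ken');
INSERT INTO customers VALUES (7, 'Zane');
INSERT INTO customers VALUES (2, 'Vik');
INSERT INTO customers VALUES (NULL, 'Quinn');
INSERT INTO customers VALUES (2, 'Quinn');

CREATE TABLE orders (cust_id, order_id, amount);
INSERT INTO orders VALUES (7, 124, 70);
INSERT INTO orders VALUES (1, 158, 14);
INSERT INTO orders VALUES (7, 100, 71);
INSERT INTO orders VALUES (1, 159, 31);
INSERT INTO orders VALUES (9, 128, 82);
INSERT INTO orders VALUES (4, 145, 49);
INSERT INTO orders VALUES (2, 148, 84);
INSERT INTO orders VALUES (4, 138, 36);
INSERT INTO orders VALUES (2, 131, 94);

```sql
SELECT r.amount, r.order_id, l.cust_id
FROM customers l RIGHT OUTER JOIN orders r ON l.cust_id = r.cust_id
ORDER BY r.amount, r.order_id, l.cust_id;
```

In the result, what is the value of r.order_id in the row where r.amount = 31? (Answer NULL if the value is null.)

RIGHT JOIN keeps every row from `orders`; unmatched rows get NULL for `customers`'s columns.
Matching on l.cust_id = r.cust_id. A NULL in a compared column never satisfies the condition.
- l[0] cust_id=7 → 2 match(es) in r → 2 row(s).
- l[1] cust_id=2 → 2 match(es) in r → 2 row(s).
- l[2] cust_id=7 → 2 match(es) in r → 2 row(s).
- l[3] cust_id=2 → 2 match(es) in r → 2 row(s).
- l[4] cust_id=NULL → no match.
- l[5] cust_id=2 → 2 match(es) in r → 2 row(s).
- 5 r row(s) had no l match → kept, l columns NULL.

159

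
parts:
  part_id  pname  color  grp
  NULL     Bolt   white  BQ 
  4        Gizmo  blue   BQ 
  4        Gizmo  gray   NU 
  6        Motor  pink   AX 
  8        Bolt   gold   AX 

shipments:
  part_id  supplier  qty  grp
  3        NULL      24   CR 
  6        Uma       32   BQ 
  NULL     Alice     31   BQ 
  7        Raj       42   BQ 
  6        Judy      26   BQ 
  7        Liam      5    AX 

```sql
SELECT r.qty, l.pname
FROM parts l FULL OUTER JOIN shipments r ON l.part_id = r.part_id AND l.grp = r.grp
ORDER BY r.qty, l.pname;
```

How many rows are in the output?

11

FULL OUTER JOIN keeps every row from both sides; unmatched rows get NULL for the other side's columns.
Matching on l.part_id = r.part_id AND l.grp = r.grp. A NULL in a compared column never satisfies the condition.
- l (part_id=NULL, grp=BQ) has no partner → padded with NULL.
- l (part_id=4, grp=BQ) has no partner → padded with NULL.
- l (part_id=4, grp=NU) has no partner → padded with NULL.
- l (part_id=6, grp=AX) has no partner → padded with NULL.
- l (part_id=8, grp=AX) has no partner → padded with NULL.
- 6 row(s) from r found no l partner → padded with NULL.
Total: 0 matched + 11 padded = 11 rows.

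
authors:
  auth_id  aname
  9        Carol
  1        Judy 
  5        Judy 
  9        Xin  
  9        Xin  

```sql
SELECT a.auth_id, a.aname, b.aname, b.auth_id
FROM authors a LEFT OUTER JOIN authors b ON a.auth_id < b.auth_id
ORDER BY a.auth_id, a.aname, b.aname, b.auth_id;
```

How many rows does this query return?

10

LEFT JOIN keeps every row from `authors a`; unmatched rows get NULL for `authors b`'s columns.
Matching on a.auth_id < b.auth_id.
- a row (auth_id=9): no match → kept, b columns NULL.
- a row (auth_id=1): matches 4 b row(s) → 4 output row(s).
- a row (auth_id=5): matches 3 b row(s) → 3 output row(s).
- a row (auth_id=9): no match → kept, b columns NULL.
- a row (auth_id=9): no match → kept, b columns NULL.
Total: 7 matched + 3 padded = 10 rows.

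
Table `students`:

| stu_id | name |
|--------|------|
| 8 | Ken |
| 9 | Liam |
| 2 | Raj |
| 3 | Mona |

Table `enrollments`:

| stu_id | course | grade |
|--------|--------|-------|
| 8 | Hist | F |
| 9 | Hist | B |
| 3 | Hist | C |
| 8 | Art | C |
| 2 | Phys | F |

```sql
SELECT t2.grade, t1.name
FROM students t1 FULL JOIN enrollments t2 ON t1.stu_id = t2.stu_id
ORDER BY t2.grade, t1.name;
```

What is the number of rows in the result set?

FULL OUTER JOIN keeps every row from both sides; unmatched rows get NULL for the other side's columns.
Matching on t1.stu_id = t2.stu_id.
Matched pairs: 5; unmatched t1 rows kept: 0; unmatched t2 rows kept: 0.
Total: 5 rows.

5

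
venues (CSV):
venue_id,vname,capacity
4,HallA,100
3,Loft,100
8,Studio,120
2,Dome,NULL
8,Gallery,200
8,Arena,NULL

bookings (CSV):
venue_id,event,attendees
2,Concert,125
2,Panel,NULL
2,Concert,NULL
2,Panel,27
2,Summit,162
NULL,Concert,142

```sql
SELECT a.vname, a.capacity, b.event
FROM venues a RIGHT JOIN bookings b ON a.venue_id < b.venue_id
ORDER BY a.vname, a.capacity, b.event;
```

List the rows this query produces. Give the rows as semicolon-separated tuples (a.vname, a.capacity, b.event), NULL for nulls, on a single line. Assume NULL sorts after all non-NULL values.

(NULL, NULL, Concert); (NULL, NULL, Concert); (NULL, NULL, Concert); (NULL, NULL, Panel); (NULL, NULL, Panel); (NULL, NULL, Summit)

RIGHT JOIN keeps every row from `bookings`; unmatched rows get NULL for `venues`'s columns.
Matching on a.venue_id < b.venue_id. A NULL in a compared column never satisfies the condition.
- venue_id=4: no matching b row.
- venue_id=3: no matching b row.
- venue_id=8: no matching b row.
- venue_id=2: no matching b row.
- venue_id=8: no matching b row.
- venue_id=8: no matching b row.
- 6 row(s) from b found no a partner → padded with NULL.
After projecting and ordering:
a.vname | a.capacity | b.event
NULL | NULL | Concert
NULL | NULL | Concert
NULL | NULL | Concert
NULL | NULL | Panel
NULL | NULL | Panel
NULL | NULL | Summit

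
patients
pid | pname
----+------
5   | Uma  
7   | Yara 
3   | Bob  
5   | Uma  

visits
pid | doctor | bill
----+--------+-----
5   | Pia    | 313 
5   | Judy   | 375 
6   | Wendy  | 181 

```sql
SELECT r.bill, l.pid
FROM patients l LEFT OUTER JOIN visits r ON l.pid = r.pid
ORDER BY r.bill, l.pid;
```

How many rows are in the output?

LEFT JOIN keeps every row from `patients`; unmatched rows get NULL for `visits`'s columns.
Matching on l.pid = r.pid.
- pid=5: 2 matching r row(s), so 2 row(s) emitted.
- pid=7: no r row matches, row kept with r columns NULL.
- pid=3: no r row matches, row kept with r columns NULL.
- pid=5: 2 matching r row(s), so 2 row(s) emitted.
Total: 4 matched + 2 padded = 6 rows.

6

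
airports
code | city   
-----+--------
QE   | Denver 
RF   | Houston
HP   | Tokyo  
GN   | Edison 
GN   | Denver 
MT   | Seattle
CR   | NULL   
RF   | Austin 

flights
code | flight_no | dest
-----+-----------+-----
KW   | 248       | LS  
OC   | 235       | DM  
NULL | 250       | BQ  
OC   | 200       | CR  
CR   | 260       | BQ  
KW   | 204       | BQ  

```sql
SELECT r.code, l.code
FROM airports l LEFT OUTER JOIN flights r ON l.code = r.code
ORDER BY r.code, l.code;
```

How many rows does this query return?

8

LEFT JOIN keeps every row from `airports`; unmatched rows get NULL for `flights`'s columns.
Matching on l.code = r.code. A NULL in a compared column never satisfies the condition.
- l (code=QE) has no partner → padded with NULL.
- l (code=RF) has no partner → padded with NULL.
- l (code=HP) has no partner → padded with NULL.
- l (code=GN) has no partner → padded with NULL.
- l (code=GN) has no partner → padded with NULL.
- l (code=MT) has no partner → padded with NULL.
- l (code=CR) pairs with 1 row(s) of r.
- l (code=RF) has no partner → padded with NULL.
Total: 1 matched + 7 padded = 8 rows.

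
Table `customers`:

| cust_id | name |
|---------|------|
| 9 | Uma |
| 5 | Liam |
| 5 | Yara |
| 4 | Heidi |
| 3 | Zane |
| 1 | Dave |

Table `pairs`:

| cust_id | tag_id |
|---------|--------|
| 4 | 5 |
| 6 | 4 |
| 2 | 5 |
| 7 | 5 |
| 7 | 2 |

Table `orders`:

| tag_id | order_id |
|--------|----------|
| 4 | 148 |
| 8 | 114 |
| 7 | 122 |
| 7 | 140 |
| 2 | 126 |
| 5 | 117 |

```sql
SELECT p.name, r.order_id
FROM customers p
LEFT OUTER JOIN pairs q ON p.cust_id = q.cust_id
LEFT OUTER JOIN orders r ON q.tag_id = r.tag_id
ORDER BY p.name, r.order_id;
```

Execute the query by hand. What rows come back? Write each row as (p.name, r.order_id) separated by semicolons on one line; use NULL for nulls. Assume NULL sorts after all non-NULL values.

(Dave, NULL); (Heidi, 117); (Liam, NULL); (Uma, NULL); (Yara, NULL); (Zane, NULL)

Evaluate left to right. First `customers p LEFT JOIN pairs q` on cust_id: 6 row(s).
Then LEFT JOIN `orders r` on tag_id: each of those 6 rows is kept; rows whose q.tag_id has no match in r get NULL for r's columns.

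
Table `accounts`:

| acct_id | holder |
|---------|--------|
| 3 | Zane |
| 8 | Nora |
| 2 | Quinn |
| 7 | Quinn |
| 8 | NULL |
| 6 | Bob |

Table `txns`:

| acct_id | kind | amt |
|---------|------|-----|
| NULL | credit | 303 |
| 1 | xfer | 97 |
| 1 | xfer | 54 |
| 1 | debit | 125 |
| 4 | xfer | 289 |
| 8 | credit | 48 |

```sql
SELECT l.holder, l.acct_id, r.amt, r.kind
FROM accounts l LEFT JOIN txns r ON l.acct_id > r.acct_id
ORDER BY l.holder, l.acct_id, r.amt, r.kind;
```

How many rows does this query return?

22

LEFT JOIN keeps every row from `accounts`; unmatched rows get NULL for `txns`'s columns.
Matching on l.acct_id > r.acct_id. A NULL in a compared column never satisfies the condition.
- l (acct_id=3) pairs with 3 row(s) of r.
- l (acct_id=8) pairs with 4 row(s) of r.
- l (acct_id=2) pairs with 3 row(s) of r.
- l (acct_id=7) pairs with 4 row(s) of r.
- l (acct_id=8) pairs with 4 row(s) of r.
- l (acct_id=6) pairs with 4 row(s) of r.
Total: 22 rows.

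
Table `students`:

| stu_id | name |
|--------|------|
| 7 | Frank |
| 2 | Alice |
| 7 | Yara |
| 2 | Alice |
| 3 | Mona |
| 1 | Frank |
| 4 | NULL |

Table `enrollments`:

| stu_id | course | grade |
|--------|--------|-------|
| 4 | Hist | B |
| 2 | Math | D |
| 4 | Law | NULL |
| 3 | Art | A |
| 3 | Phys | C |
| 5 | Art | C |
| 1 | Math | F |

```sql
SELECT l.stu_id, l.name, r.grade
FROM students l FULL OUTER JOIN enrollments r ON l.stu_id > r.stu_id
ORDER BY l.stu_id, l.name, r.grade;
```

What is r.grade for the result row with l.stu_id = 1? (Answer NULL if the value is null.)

NULL

FULL OUTER JOIN keeps every row from both sides; unmatched rows get NULL for the other side's columns.
Matching on l.stu_id > r.stu_id.
Matched pairs: 22; unmatched l rows kept: 1; unmatched r rows kept: 0.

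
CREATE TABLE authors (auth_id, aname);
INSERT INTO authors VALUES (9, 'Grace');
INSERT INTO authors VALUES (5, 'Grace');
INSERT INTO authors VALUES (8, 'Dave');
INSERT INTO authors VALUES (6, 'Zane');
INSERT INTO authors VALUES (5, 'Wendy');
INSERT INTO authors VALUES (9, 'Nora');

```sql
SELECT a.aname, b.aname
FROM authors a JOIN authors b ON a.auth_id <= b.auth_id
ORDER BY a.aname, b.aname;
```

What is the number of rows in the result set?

INNER JOIN keeps only pairs where the ON condition holds.
Matching on a.auth_id <= b.auth_id.
- a (auth_id=9) pairs with 2 row(s) of b.
- a (auth_id=5) pairs with 6 row(s) of b.
- a (auth_id=8) pairs with 3 row(s) of b.
- a (auth_id=6) pairs with 4 row(s) of b.
- a (auth_id=5) pairs with 6 row(s) of b.
- a (auth_id=9) pairs with 2 row(s) of b.
Total: 23 rows.

23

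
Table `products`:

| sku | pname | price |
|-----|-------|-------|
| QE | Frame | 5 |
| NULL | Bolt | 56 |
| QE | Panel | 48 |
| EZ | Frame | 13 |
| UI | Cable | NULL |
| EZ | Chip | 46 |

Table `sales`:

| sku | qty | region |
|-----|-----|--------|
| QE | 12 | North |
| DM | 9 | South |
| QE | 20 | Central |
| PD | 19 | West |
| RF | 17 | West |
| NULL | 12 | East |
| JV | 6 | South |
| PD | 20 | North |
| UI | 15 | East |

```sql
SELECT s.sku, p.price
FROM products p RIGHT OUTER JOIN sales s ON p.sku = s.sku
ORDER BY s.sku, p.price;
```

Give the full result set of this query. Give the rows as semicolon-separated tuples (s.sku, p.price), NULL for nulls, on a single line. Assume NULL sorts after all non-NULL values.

(DM, NULL); (JV, NULL); (PD, NULL); (PD, NULL); (QE, 5); (QE, 5); (QE, 48); (QE, 48); (RF, NULL); (UI, NULL); (NULL, NULL)

RIGHT JOIN keeps every row from `sales`; unmatched rows get NULL for `products`'s columns.
Matching on p.sku = s.sku. A NULL in a compared column never satisfies the condition.
- sku=QE: 2 matching s row(s), so 2 row(s) emitted.
- sku=NULL: no matching s row.
- sku=QE: 2 matching s row(s), so 2 row(s) emitted.
- sku=EZ: no matching s row.
- sku=UI: 1 matching s row(s), so 1 row(s) emitted.
- sku=EZ: no matching s row.
- 6 s row(s) had no p match → kept, p columns NULL.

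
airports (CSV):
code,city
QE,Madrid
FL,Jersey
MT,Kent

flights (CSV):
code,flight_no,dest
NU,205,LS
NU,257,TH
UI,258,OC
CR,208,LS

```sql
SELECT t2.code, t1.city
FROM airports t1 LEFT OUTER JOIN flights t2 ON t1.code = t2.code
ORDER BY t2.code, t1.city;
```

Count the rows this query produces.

LEFT JOIN keeps every row from `airports`; unmatched rows get NULL for `flights`'s columns.
Matching on t1.code = t2.code.
Matched pairs: 0; unmatched t1 rows kept: 3.
Total: 0 matched + 3 padded = 3 rows.

3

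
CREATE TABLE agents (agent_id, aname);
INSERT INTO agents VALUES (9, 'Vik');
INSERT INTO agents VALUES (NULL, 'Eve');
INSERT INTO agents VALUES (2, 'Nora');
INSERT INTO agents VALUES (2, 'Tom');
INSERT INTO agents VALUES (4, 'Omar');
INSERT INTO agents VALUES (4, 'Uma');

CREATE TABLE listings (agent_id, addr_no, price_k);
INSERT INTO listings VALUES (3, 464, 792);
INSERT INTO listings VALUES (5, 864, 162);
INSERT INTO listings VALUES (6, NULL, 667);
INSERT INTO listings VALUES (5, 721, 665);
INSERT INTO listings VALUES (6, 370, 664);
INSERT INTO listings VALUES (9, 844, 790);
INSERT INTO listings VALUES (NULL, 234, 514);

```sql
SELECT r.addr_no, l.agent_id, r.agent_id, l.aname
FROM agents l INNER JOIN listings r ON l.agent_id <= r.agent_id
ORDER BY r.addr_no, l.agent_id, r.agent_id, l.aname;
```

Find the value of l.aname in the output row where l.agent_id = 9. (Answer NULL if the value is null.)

Vik

INNER JOIN keeps only pairs where the ON condition holds.
Matching on l.agent_id <= r.agent_id. A NULL in a compared column never satisfies the condition.
- agent_id=9: 1 matching r row(s), so 1 row(s) emitted.
- agent_id=NULL: no matching r row, dropped.
- agent_id=2: 6 matching r row(s), so 6 row(s) emitted.
- agent_id=2: 6 matching r row(s), so 6 row(s) emitted.
- agent_id=4: 5 matching r row(s), so 5 row(s) emitted.
- agent_id=4: 5 matching r row(s), so 5 row(s) emitted.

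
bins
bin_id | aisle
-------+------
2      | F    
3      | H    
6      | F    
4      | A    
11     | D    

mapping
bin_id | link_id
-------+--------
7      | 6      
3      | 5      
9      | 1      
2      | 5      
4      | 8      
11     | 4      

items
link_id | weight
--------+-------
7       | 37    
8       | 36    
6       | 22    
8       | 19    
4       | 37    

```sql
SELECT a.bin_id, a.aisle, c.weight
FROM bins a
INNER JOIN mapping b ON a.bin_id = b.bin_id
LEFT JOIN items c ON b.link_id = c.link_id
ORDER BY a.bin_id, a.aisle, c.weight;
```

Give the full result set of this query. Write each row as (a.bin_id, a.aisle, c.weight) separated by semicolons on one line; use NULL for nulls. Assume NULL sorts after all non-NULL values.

Step 1 — a INNER JOIN b on bin_id → 4 row(s).
Then LEFT JOIN `items c` on link_id: each of those 4 rows is kept; rows whose b.link_id has no match in c get NULL for c's columns.

(2, F, NULL); (3, H, NULL); (4, A, 19); (4, A, 36); (11, D, 37)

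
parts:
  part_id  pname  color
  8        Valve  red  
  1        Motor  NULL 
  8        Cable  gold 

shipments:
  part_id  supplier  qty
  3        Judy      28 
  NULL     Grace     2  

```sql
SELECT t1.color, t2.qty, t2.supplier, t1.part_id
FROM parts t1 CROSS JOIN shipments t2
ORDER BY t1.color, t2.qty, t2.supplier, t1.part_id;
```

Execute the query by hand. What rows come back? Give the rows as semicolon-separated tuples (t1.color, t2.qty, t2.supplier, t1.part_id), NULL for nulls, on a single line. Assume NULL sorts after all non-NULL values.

(gold, 2, Grace, 8); (gold, 28, Judy, 8); (red, 2, Grace, 8); (red, 28, Judy, 8); (NULL, 2, Grace, 1); (NULL, 28, Judy, 1)

CROSS JOIN pairs every row of `parts` with every row of `shipments`: 3 × 2 = 6 rows.
After projecting and ordering:
t1.color | t2.qty | t2.supplier | t1.part_id
gold | 2 | Grace | 8
gold | 28 | Judy | 8
red | 2 | Grace | 8
red | 28 | Judy | 8
NULL | 2 | Grace | 1
NULL | 28 | Judy | 1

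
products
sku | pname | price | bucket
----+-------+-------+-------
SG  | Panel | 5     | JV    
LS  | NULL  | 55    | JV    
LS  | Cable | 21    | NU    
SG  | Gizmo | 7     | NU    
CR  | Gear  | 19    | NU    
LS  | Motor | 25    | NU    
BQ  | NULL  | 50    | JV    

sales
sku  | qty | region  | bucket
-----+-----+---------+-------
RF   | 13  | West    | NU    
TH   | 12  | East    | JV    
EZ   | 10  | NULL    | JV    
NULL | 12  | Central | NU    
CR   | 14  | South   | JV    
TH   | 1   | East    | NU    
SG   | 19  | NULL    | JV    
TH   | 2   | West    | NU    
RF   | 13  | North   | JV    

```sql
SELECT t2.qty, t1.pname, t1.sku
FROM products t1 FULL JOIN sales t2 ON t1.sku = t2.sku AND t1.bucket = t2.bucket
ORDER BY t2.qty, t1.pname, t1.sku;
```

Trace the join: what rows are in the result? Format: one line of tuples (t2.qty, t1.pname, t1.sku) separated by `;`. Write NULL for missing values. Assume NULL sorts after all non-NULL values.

(1, NULL, NULL); (2, NULL, NULL); (10, NULL, NULL); (12, NULL, NULL); (12, NULL, NULL); (13, NULL, NULL); (13, NULL, NULL); (14, NULL, NULL); (19, Panel, SG); (NULL, Cable, LS); (NULL, Gear, CR); (NULL, Gizmo, SG); (NULL, Motor, LS); (NULL, NULL, BQ); (NULL, NULL, LS)

FULL OUTER JOIN keeps every row from both sides; unmatched rows get NULL for the other side's columns.
Matching on t1.sku = t2.sku AND t1.bucket = t2.bucket. A NULL in a compared column never satisfies the condition.
- t1 (sku=SG, bucket=JV) pairs with 1 row(s) of t2.
- t1 (sku=LS, bucket=JV) has no partner → padded with NULL.
- t1 (sku=LS, bucket=NU) has no partner → padded with NULL.
- t1 (sku=SG, bucket=NU) has no partner → padded with NULL.
- t1 (sku=CR, bucket=NU) has no partner → padded with NULL.
- t1 (sku=LS, bucket=NU) has no partner → padded with NULL.
- t1 (sku=BQ, bucket=JV) has no partner → padded with NULL.
- 8 t2 row(s) had no t1 match → kept, t1 columns NULL.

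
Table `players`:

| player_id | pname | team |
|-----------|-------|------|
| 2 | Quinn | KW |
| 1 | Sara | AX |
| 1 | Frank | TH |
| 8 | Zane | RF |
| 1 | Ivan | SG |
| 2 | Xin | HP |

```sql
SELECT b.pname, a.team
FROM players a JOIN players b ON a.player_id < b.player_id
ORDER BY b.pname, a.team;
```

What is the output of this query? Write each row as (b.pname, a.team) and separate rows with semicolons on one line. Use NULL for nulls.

(Quinn, AX); (Quinn, SG); (Quinn, TH); (Xin, AX); (Xin, SG); (Xin, TH); (Zane, AX); (Zane, HP); (Zane, KW); (Zane, SG); (Zane, TH)

INNER JOIN keeps only pairs where the ON condition holds.
Matching on a.player_id < b.player_id.
- player_id=2: 1 matching b row(s), so 1 row(s) emitted.
- player_id=1: 3 matching b row(s), so 3 row(s) emitted.
- player_id=1: 3 matching b row(s), so 3 row(s) emitted.
- player_id=8: no matching b row, dropped.
- player_id=1: 3 matching b row(s), so 3 row(s) emitted.
- player_id=2: 1 matching b row(s), so 1 row(s) emitted.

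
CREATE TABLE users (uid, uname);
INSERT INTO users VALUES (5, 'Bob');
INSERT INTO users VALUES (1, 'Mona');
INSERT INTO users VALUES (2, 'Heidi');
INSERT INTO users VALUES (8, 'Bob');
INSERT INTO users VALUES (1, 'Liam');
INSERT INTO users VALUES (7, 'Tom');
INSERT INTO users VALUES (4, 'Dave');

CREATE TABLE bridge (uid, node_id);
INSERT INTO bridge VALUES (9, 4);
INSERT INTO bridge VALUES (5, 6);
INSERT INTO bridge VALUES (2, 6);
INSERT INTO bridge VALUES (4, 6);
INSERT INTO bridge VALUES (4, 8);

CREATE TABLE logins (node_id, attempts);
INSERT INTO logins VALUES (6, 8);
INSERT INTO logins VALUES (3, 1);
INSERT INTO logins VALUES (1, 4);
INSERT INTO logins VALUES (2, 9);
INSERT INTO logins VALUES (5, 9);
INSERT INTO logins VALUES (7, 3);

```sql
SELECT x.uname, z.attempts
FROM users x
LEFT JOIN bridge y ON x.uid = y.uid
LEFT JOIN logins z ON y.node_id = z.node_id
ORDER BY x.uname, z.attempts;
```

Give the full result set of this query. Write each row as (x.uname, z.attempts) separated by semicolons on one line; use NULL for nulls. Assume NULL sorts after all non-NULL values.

(Bob, 8); (Bob, NULL); (Dave, 8); (Dave, NULL); (Heidi, 8); (Liam, NULL); (Mona, NULL); (Tom, NULL)

Joins associate left-to-right: users LEFT JOIN bridge on uid gives 8 intermediate row(s).
Then LEFT JOIN `logins z` on node_id: each of those 8 rows is kept; rows whose y.node_id has no match in z get NULL for z's columns.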